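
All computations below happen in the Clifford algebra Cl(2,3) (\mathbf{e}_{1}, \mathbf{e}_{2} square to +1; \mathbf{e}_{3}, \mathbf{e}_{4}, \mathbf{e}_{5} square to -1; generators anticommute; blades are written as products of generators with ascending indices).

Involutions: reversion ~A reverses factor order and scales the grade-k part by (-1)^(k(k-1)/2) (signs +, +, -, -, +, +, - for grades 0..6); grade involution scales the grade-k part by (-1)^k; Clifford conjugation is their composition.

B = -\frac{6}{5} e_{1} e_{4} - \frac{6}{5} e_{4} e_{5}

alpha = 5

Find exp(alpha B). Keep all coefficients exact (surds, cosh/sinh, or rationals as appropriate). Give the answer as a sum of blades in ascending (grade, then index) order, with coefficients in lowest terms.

B^2 term by term: the squares give (-\frac{6}{5})^2*(e_{1} e_{4})^2 + (-\frac{6}{5})^2*(e_{4} e_{5})^2 = \frac{36}{25}*(+1) + \frac{36}{25}*(-1) = 0 (each basis 2-blade squares to minus the product of its generators' squares); cross terms between blades sharing an index anticommute and cancel. So B^2 = 0.
B^2 = 0, so the series truncates immediately: exp(alpha B) = 1 + alpha B (parabolic case).
Answer: 1 - 6 e_{1} e_{4} - 6 e_{4} e_{5}


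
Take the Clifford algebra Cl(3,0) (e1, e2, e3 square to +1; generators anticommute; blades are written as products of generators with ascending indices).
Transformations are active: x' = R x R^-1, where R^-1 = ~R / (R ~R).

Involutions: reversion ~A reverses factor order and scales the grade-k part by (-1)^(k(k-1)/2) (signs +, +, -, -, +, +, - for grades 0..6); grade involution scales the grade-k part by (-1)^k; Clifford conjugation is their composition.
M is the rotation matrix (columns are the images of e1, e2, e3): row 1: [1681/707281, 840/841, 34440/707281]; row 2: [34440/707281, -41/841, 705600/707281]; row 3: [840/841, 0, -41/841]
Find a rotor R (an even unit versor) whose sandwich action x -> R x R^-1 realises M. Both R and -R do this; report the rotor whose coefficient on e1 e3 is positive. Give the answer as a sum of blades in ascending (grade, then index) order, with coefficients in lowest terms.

Method: write R = a + b12*e1 e2 + b13*e1 e3 + b23*e2 e3 with a^2 + b12^2 + b13^2 + b23^2 = 1 (so R^-1 = ~R). Expanding the columns R e_j ~R gives tr M = 4a^2 - 1 and, from the antisymmetric part, M21 - M12 = -4a*b12, M13 - M31 = 4a*b13, M32 - M23 = -4a*b23.
Here tr M = -67281/707281, so a^2 = (1 + tr M)/4 = 160000/707281 and a = ±400/841. Taking a = 400/841: M21 - M12 = -672000/707281, M13 - M31 = -672000/707281, M32 - M23 = -705600/707281, giving b12 = 420/841, b13 = -420/841, b23 = 441/841, i.e. R = 400/841 + 420/841*e1 e2 - 420/841*e1 e3 + 441/841*e2 e3.
Its e1 e3 coefficient is negative, so report the other preimage -R.
Answer: -400/841 - 420/841*e1 e2 + 420/841*e1 e3 - 441/841*e2 e3. Why the constraint matters: R and -R act identically through the sandwich — M has trace -67281/707281 either way — so only the sign condition on e1 e3 picks one of the two preimages.


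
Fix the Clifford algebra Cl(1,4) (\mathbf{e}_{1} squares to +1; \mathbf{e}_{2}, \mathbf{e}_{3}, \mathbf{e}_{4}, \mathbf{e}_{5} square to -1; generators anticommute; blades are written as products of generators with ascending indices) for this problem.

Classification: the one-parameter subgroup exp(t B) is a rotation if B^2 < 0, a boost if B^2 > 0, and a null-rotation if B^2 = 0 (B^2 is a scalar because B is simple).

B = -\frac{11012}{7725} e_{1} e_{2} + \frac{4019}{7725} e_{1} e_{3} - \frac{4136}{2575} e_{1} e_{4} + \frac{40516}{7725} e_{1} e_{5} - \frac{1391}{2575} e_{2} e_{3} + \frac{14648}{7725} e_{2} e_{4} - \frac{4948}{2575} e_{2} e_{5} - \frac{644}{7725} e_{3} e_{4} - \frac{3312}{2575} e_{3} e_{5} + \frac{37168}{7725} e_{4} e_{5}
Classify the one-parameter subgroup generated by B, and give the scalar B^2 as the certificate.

B^2 term by term: the squares give (-\frac{11012}{7725})^2*(e_{1} e_{2})^2 + (\frac{4019}{7725})^2*(e_{1} e_{3})^2 + (-\frac{4136}{2575})^2*(e_{1} e_{4})^2 + (\frac{40516}{7725})^2*(e_{1} e_{5})^2 + (-\frac{1391}{2575})^2*(e_{2} e_{3})^2 + (\frac{14648}{7725})^2*(e_{2} e_{4})^2 + (-\frac{4948}{2575})^2*(e_{2} e_{5})^2 + (-\frac{644}{7725})^2*(e_{3} e_{4})^2 + (-\frac{3312}{2575})^2*(e_{3} e_{5})^2 + (\frac{37168}{7725})^2*(e_{4} e_{5})^2 = \frac{121264144}{59675625}*(+1) + \frac{16152361}{59675625}*(+1) + \frac{17106496}{6630625}*(+1) + \frac{1641546256}{59675625}*(+1) + \frac{1934881}{6630625}*(-1) + \frac{214563904}{59675625}*(-1) + \frac{24482704}{6630625}*(-1) + \frac{414736}{59675625}*(-1) + \frac{10969344}{6630625}*(-1) + \frac{1381460224}{59675625}*(-1) = 0 (each basis 2-blade squares to minus the product of its generators' squares); cross terms between blades sharing an index anticommute and cancel; the commuting (index-disjoint) pairs give grade-4 terms 2*c*c'*(blade product), which cancel blade by blade — e_{1} e_{2} e_{3} e_{4}: \frac{14183456}{59675625} - \frac{117740624}{59675625} + \frac{11506352}{6630625} = 0; e_{1} e_{2} e_{3} e_{5}: \frac{24314496}{6630625} + \frac{39772024}{19891875} - \frac{112715512}{19891875} = 0; e_{1} e_{2} e_{4} e_{5}: -\frac{818588032}{59675625} - \frac{40929856}{6630625} + \frac{1186956736}{59675625} = 0; e_{1} e_{3} e_{4} e_{5}: \frac{298756384}{59675625} - \frac{27396864}{6630625} - \frac{52184608}{59675625} = 0; e_{2} e_{3} e_{4} e_{5}: -\frac{103401376}{19891875} + \frac{32342784}{6630625} + \frac{6373024}{19891875} = 0 — confirming B is simple. So B^2 = 0.
Answer: null-rotation, certificate B^2 = 0. The invariant at work: B^2 = 0 is unchanged by conjugation, hence its sign classifies the subgroup whatever basis B is written in.


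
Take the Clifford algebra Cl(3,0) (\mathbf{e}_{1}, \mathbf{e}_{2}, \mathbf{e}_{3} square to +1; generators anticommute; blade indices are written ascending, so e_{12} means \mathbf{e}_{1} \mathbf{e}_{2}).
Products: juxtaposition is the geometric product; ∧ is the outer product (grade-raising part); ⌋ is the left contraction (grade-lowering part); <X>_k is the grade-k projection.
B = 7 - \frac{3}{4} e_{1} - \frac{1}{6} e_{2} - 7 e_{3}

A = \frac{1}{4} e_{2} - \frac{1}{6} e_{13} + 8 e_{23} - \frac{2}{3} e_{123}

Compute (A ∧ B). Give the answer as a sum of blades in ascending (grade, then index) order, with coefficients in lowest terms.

step 1: \frac{7}{4} e_{2} + \frac{3}{16} e_{12} - \frac{7}{6} e_{13} + \frac{217}{4} e_{23} - \frac{385}{36} e_{123}
Answer: \frac{7}{4} e_{2} + \frac{3}{16} e_{12} - \frac{7}{6} e_{13} + \frac{217}{4} e_{23} - \frac{385}{36} e_{123}


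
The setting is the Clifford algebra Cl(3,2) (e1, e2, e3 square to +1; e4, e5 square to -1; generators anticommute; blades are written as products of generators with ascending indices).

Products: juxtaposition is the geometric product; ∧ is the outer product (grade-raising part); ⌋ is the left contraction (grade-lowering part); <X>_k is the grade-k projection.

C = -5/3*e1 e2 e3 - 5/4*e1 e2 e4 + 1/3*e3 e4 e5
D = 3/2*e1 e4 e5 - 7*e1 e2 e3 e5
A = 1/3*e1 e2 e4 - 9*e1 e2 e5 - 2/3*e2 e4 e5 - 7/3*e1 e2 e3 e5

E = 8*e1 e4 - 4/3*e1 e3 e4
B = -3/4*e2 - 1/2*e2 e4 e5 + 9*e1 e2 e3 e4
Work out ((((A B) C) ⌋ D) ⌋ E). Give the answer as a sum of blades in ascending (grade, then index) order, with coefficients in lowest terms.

step 1: -1/3 - 3*e3 - 17/4*e1 e4 - 83/12*e1 e5 + 43/2*e4 e5 + 7/6*e1 e3 e4 + 31/4*e1 e3 e5 + 81*e3 e4 e5
step 2: -27 - 85/16*e2 - 43/6*e3 + 5*e1 e2 - 31/12*e1 e4 + 7/18*e1 e5 + 35/24*e2 e3 + 35/18*e2 e4 + 155/12*e2 e5 - e4 e5 + 5/9*e1 e2 e3 + 5/12*e1 e2 e4 - 215/8*e1 e2 e5 + 83/36*e1 e3 e4 - 17/12*e1 e3 e5 - 85/12*e2 e3 e4 - 415/36*e2 e3 e5 - 415/48*e2 e4 e5 - 1/9*e3 e4 e5 + 15/4*e1 e2 e3 e4 - 405/4*e1 e2 e3 e5 - 135*e1 e2 e4 e5 + 155/16*e2 e3 e4 e5 - 215/6*e1 e2 e3 e4 e5
step 3: -2835/4 - 2851/36*e1 + 119/12*e2 - 1505/8*e3 - 7/12*e4 + 1/72*e5 + 1085/12*e1 e3 + 245/24*e1 e5 - 49/18*e2 e3 + 35*e3 e5 + 301/6*e1 e2 e5 - 595/16*e1 e3 e5 - 81/2*e1 e4 e5 + 189*e1 e2 e3 e5
step 4: -14/3*e1 - 513*e4 - 7/9*e1 e3 - 35525/6*e1 e4 + 2851/27*e3 e4 + 945*e1 e3 e4
Answer: -14/3*e1 - 513*e4 - 7/9*e1 e3 - 35525/6*e1 e4 + 2851/27*e3 e4 + 945*e1 e3 e4


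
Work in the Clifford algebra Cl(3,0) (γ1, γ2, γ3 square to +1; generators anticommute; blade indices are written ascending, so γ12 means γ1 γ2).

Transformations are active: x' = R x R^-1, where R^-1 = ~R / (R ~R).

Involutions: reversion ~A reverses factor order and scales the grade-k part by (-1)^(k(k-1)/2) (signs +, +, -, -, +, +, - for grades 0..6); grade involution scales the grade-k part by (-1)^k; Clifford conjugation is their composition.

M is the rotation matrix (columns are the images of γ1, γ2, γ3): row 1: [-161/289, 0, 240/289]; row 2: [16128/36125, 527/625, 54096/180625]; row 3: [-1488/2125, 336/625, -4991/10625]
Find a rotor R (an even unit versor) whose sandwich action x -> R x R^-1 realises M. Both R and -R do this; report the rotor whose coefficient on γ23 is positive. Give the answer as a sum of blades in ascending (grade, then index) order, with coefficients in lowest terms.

Method: write R = a + b12*γ12 + b13*γ13 + b23*γ23 with a^2 + b12^2 + b13^2 + b23^2 = 1 (so R^-1 = ~R). Expanding the columns R e_j ~R gives tr M = 4a^2 - 1 and, from the antisymmetric part, M21 - M12 = -4a*b12, M13 - M31 = 4a*b13, M32 - M23 = -4a*b23.
Here tr M = -33169/180625, so a^2 = (1 + tr M)/4 = 36864/180625 and a = ±192/425. Taking a = 192/425: M21 - M12 = 16128/36125, M13 - M31 = 55296/36125, M32 - M23 = 43008/180625, giving b12 = -21/85, b13 = 72/85, b23 = -56/425, i.e. R = 192/425 - 21/85*γ12 + 72/85*γ13 - 56/425*γ23.
Its γ23 coefficient is negative, so report the other preimage -R.
Answer: -192/425 + 21/85*γ12 - 72/85*γ13 + 56/425*γ23. Why the constraint matters: R and -R act identically through the sandwich — M has trace -33169/180625 either way — so only the sign condition on γ23 picks one of the two preimages.


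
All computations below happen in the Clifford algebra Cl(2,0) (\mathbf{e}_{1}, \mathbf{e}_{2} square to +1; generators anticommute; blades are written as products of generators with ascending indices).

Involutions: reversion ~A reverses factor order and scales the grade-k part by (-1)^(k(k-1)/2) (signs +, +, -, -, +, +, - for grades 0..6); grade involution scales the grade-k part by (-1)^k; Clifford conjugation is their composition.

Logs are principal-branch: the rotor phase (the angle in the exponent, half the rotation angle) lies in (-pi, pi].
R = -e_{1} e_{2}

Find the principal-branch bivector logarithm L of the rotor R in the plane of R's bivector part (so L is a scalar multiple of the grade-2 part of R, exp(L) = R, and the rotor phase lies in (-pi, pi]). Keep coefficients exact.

The scalar part of R is 0, which fixes the principal-branch rotor phase; the unit plane is then the bivector part divided by the sine of that phase, and L is that plane scaled by the phase.
Concretely: cos(phase) = 0 gives phase = ±\frac{\pi}{2}, and since phase/sin(phase) is even the sign is immaterial: L = (phase/sin(phase)) * <R>_2 = (\frac{\pi}{2}) * <R>_2.
Answer: - \frac{\pi}{2} e_{1} e_{2}


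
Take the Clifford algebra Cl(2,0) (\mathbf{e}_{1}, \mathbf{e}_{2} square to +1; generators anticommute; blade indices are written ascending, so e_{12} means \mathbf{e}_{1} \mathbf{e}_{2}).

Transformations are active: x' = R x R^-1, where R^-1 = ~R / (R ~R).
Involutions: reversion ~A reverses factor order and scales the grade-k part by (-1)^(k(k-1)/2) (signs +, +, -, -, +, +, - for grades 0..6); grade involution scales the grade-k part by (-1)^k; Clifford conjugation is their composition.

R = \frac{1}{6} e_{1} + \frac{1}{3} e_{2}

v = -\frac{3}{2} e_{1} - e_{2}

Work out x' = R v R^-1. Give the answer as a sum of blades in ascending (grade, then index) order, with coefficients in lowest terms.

~R = \frac{1}{6} e_{1} + \frac{1}{3} e_{2}, and R ~R = \frac{5}{36}, so R^-1 = ~R / (\frac{5}{36}).
R v = -\frac{7}{12} + \frac{1}{3} e_{12}
Answer: \frac{1}{10} e_{1} - \frac{9}{5} e_{2}


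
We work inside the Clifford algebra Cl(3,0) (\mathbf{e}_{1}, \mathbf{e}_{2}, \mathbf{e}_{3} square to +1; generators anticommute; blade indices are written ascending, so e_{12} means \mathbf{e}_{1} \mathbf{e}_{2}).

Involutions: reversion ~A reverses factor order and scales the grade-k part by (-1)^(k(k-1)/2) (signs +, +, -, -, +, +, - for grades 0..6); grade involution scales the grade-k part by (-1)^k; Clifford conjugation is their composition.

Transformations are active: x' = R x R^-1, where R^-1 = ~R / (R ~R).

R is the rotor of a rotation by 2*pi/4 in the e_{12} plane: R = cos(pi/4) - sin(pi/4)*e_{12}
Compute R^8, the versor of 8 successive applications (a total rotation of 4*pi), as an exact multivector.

The rotor phase is half the rotation angle and phases add under composition, so 8 steps in the e_{12} plane accumulate phase 8*(pi/4) = 2 \pi: R^8 = cos(2 \pi) - sin(2 \pi)*e_{12}.
cos(2 \pi) = 1 and sin(2 \pi) = 0, so R^8 = 1. The total rotation 4*pi is 2 full turns, so every vector returns to itself, yet the rotor is +1, back on the identity sheet (an even number of 2*pi turns).
Answer: 1


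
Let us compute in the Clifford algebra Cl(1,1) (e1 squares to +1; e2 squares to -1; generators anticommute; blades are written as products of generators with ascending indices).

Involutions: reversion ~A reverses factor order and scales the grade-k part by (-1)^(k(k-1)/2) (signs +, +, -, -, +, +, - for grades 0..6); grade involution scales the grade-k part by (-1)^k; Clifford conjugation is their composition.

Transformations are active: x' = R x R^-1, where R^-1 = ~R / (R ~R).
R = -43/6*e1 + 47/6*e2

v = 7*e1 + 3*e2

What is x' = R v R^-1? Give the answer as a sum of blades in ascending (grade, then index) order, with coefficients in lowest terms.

~R = -43/6*e1 + 47/6*e2, and R ~R = -10, so R^-1 = ~R / (-10).
R v = -221/3 - 229/3*e1 e2
Answer: -10133/90*e1 + 10117/90*e2


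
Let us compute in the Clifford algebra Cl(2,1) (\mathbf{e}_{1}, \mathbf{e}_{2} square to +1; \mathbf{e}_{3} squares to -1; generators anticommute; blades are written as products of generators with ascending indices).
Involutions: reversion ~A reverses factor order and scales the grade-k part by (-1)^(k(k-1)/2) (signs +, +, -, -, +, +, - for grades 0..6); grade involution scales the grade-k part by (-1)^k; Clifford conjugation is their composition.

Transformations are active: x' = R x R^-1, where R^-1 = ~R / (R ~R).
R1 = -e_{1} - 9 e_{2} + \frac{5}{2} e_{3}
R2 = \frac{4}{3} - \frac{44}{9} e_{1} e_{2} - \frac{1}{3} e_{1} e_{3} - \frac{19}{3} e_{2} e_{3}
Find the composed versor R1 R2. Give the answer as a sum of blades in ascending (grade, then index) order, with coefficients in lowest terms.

Distribute over the terms of R1 (each basis-blade product reordered to ascending indices, repeated generators contracted through their squares):
(-e_{1}) R2 = -\frac{4}{3} e_{1} + \frac{44}{9} e_{2} + \frac{1}{3} e_{3} + \frac{19}{3} e_{1} e_{2} e_{3}
(-9 e_{2}) R2 = -44 e_{1} - 12 e_{2} + 57 e_{3} - 3 e_{1} e_{2} e_{3}
(\frac{5}{2} e_{3}) R2 = -\frac{5}{6} e_{1} - \frac{95}{6} e_{2} + \frac{10}{3} e_{3} - \frac{110}{9} e_{1} e_{2} e_{3}
Summing the partial products and collecting blades:
Answer: -\frac{277}{6} e_{1} - \frac{413}{18} e_{2} + \frac{182}{3} e_{3} - \frac{80}{9} e_{1} e_{2} e_{3}


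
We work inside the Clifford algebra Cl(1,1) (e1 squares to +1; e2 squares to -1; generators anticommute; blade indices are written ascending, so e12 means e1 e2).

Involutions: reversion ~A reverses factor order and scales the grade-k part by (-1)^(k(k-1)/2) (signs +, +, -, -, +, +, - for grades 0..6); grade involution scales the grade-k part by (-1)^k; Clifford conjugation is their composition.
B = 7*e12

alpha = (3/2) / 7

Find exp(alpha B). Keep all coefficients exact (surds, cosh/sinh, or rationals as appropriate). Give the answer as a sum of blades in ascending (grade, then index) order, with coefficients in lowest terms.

B^2 = (7)^2*(e12)^2 = 49*(+1) = 49 (a basis 2-blade squares to minus the product of its generators' squares).
B^2 = 49 — a positive square means the series sums to a boost: l = 7, alpha*l = 3/2, so exp(alpha B) = cosh(3/2) + (sinh(3/2)/7)*B = cosh(3/2) + (sinh(3/2)/7)*B.
Answer: cosh(3/2) + sinh(3/2)*e12


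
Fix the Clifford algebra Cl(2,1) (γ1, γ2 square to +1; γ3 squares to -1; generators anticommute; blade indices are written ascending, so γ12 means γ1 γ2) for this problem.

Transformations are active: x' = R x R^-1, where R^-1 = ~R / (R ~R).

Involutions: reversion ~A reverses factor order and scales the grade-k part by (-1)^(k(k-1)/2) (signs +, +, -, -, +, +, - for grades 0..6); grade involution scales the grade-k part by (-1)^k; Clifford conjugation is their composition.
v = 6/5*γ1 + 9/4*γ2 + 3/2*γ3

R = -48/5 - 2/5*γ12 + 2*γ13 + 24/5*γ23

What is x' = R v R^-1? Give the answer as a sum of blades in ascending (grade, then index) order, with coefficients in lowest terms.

~R = -48/5 + 2/5*γ12 - 2*γ13 - 24/5*γ23, and R ~R = 1632/25, so R^-1 = ~R / (1632/25).
R v = -771/50*γ1 - 708/25*γ2 - 138/5*γ3 + 33/50*γ123
Answer: 1101/340*γ1 + 8323/1360*γ2 + 8989/1360*γ3


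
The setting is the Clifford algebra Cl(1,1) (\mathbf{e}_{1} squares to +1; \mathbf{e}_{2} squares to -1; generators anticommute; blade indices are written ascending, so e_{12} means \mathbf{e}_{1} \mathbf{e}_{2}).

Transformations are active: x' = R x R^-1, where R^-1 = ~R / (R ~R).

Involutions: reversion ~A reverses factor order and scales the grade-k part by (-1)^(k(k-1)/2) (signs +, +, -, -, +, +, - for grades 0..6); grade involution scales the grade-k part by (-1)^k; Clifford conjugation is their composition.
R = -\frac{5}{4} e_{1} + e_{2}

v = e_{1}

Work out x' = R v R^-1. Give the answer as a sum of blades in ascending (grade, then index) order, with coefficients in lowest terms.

~R = -\frac{5}{4} e_{1} + e_{2}, and R ~R = \frac{9}{16}, so R^-1 = ~R / (\frac{9}{16}).
R v = -\frac{5}{4} - e_{12}
Answer: \frac{41}{9} e_{1} - \frac{40}{9} e_{2}


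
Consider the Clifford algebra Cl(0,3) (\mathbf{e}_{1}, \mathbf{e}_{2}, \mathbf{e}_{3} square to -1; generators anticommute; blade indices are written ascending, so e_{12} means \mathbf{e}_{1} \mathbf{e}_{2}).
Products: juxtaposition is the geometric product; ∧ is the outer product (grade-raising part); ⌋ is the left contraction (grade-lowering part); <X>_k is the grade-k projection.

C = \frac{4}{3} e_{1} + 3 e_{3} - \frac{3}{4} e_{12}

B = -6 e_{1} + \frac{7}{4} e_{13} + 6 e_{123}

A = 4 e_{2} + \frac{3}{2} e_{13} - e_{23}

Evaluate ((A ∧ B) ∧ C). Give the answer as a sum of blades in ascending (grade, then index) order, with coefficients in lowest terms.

step 1: 24 e_{12} - e_{123}
step 2: 72 e_{123}
Answer: 72 e_{123}


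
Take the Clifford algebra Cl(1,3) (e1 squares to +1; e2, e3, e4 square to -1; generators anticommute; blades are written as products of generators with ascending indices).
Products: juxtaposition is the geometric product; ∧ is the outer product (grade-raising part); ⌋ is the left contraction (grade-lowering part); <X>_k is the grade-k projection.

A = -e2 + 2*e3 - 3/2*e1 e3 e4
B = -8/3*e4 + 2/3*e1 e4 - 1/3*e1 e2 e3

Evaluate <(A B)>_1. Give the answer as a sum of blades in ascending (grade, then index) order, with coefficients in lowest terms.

step 1: e3 + 2/3*e1 e2 - 11/3*e1 e3 + 19/6*e2 e4 - 16/3*e3 e4 + 2/3*e1 e2 e4 - 4/3*e1 e3 e4
step 2: e3
Answer: e3


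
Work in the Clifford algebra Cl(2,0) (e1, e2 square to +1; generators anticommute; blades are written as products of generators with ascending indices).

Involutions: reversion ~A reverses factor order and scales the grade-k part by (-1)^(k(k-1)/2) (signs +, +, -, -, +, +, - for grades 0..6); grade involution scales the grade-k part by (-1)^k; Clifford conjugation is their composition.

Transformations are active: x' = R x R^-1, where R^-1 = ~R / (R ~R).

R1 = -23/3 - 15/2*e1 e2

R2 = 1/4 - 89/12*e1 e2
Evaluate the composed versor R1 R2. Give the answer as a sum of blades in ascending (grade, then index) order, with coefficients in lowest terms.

Distribute over the terms of R1 (each basis-blade product reordered to ascending indices, repeated generators contracted through their squares):
(-23/3) R2 = -23/12 + 2047/36*e1 e2
(-15/2*e1 e2) R2 = -445/8 - 15/8*e1 e2
Summing the partial products and collecting blades:
Answer: -1381/24 + 3959/72*e1 e2


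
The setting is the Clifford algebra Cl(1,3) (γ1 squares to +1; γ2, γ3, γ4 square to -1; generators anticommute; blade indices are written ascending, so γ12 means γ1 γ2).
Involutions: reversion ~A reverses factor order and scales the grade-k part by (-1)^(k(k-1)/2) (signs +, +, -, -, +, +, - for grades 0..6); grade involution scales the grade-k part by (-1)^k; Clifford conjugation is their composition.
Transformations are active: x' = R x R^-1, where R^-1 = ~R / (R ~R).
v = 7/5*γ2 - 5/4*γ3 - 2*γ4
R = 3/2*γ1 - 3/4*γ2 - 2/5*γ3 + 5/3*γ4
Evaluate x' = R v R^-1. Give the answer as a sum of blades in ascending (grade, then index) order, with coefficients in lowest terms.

~R = 3/2*γ1 - 3/4*γ2 - 2/5*γ3 + 5/3*γ4, and R ~R = -4501/3600, so R^-1 = ~R / (-4501/3600).
R v = 233/60 + 21/10*γ12 - 15/8*γ13 - 3*γ14 + 599/400*γ23 - 5/6*γ24 + 173/60*γ34
Answer: -41940/4501*γ1 + 73343/22505*γ2 + 67241/18004*γ3 - 37598/4501*γ4


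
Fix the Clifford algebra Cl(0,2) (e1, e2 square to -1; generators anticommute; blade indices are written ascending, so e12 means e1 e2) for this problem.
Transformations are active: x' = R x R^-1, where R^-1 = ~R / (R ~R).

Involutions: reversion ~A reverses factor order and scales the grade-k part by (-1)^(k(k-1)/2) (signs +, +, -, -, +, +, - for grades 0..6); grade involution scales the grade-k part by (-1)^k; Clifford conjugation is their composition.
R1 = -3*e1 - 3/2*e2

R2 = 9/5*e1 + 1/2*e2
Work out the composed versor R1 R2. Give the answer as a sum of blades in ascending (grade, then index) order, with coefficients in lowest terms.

Distribute over the terms of R1 (each basis-blade product reordered to ascending indices, repeated generators contracted through their squares):
(-3*e1) R2 = 27/5 - 3/2*e12
(-3/2*e2) R2 = 3/4 + 27/10*e12
Summing the partial products and collecting blades:
Answer: 123/20 + 6/5*e12


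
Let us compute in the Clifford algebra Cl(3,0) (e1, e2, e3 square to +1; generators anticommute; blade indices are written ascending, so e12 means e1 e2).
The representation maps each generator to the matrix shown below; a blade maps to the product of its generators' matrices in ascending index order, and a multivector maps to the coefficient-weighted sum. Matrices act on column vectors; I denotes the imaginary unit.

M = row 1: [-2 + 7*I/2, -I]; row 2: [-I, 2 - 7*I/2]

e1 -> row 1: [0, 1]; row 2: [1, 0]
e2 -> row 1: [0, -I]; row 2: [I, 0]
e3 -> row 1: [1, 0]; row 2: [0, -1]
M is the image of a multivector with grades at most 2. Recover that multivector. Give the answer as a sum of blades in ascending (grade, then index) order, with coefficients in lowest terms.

Method: 1, rho(e1), rho(e2), rho(e3) form a trace-orthogonal basis of the 2x2 complex matrices (tr(X Y) = 2 if X = Y, else 0), so M = m0*1 + m1*rho(e1) + m2*rho(e2) + m3*rho(e3) with m0 = tr(M)/2 = 0, m1 = tr(M rho(e1))/2 = -I, m2 = tr(M rho(e2))/2 = 0, m3 = tr(M rho(e3))/2 = -2 + 7*I/2.
Multiplying table entries, the bivector images are rho(e12) = I*rho(e3), rho(e13) = -I*rho(e2), rho(e23) = I*rho(e1); with real blade coefficients the real parts of m0..m3 are the coefficients of 1, e1, e2, e3 and the imaginary parts give the bivectors (e23: Im m1, e13: -Im m2, e12: Im m3).
Answer: -2*e3 + 7/2*e12 - e23


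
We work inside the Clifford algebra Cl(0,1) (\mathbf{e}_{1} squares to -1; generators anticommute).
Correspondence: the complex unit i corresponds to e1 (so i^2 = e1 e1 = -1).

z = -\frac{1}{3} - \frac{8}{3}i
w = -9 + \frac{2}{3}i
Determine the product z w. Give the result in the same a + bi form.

In blades: z = -\frac{1}{3} - \frac{8}{3} e_{1}, w = -9 + \frac{2}{3} e_{1}.
Distribute z over w term by term (generator squares from the signature, products reordered to ascending indices): (-\frac{1}{3})*w = 3 - \frac{2}{9} e_{1}; (-\frac{8}{3} e_{1})*w = \frac{16}{9} + 24 e_{1}.
Sum: \frac{43}{9} + \frac{214}{9} e_{1}; translating back through the correspondence:
Answer: \frac{43}{9} + \frac{214}{9}i


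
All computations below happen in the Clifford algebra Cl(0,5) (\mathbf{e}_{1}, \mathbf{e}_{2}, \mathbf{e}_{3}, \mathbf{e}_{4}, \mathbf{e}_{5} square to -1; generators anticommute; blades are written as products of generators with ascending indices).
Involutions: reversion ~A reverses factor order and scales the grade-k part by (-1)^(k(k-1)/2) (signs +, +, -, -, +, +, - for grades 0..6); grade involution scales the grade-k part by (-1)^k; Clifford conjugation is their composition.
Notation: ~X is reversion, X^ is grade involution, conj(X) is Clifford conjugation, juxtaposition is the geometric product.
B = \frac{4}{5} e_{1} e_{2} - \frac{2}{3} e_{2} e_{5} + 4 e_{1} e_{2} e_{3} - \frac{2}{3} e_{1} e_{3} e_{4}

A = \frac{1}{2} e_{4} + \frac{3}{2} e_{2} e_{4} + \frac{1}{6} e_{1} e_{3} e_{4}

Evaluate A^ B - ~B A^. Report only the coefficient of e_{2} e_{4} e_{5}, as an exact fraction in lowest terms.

first term: \frac{1}{9} - \frac{1}{3} e_{1} e_{3} + \frac{6}{5} e_{1} e_{4} + \frac{2}{3} e_{2} e_{4} - e_{4} e_{5} - e_{1} e_{2} e_{3} - \frac{2}{5} e_{1} e_{2} e_{4} - 6 e_{1} e_{3} e_{4} + \frac{2}{15} e_{2} e_{3} e_{4} - \frac{1}{3} e_{2} e_{4} e_{5} + 2 e_{1} e_{2} e_{3} e_{4} + \frac{1}{9} e_{1} e_{2} e_{3} e_{4} e_{5}
second term: -\frac{1}{9} + \frac{1}{3} e_{1} e_{3} + \frac{6}{5} e_{1} e_{4} + \frac{2}{3} e_{2} e_{4} - e_{4} e_{5} - e_{1} e_{2} e_{3} + \frac{2}{5} e_{1} e_{2} e_{4} - 6 e_{1} e_{3} e_{4} + \frac{2}{15} e_{2} e_{3} e_{4} + \frac{1}{3} e_{2} e_{4} e_{5} + 2 e_{1} e_{2} e_{3} e_{4} - \frac{1}{9} e_{1} e_{2} e_{3} e_{4} e_{5}
Answer: -\frac{2}{3}


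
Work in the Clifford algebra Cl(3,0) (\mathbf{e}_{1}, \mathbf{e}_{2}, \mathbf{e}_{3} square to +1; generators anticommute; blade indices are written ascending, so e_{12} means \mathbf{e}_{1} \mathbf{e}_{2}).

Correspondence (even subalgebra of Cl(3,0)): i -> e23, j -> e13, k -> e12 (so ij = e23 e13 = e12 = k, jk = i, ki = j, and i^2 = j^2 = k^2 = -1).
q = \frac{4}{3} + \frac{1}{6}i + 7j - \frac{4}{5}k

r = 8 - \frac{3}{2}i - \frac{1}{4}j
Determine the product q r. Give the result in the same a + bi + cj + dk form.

In blades: q = \frac{4}{3} - \frac{4}{5} e_{12} + 7 e_{13} + \frac{1}{6} e_{23}, r = 8 - \frac{1}{4} e_{13} - \frac{3}{2} e_{23}.
Distribute q over r term by term (generator squares from the signature, products reordered to ascending indices): (\frac{4}{3})*r = \frac{32}{3} - \frac{1}{3} e_{13} - 2 e_{23}; (-\frac{4}{5} e_{12})*r = -\frac{32}{5} e_{12} + \frac{6}{5} e_{13} - \frac{1}{5} e_{23}; (7 e_{13})*r = \frac{7}{4} + \frac{21}{2} e_{12} + 56 e_{13}; (\frac{1}{6} e_{23})*r = \frac{1}{4} - \frac{1}{24} e_{12} + \frac{4}{3} e_{23}.
Sum: \frac{38}{3} + \frac{487}{120} e_{12} + \frac{853}{15} e_{13} - \frac{13}{15} e_{23}; translating back through the correspondence:
Answer: \frac{38}{3} - \frac{13}{15}i + \frac{853}{15}j + \frac{487}{120}k


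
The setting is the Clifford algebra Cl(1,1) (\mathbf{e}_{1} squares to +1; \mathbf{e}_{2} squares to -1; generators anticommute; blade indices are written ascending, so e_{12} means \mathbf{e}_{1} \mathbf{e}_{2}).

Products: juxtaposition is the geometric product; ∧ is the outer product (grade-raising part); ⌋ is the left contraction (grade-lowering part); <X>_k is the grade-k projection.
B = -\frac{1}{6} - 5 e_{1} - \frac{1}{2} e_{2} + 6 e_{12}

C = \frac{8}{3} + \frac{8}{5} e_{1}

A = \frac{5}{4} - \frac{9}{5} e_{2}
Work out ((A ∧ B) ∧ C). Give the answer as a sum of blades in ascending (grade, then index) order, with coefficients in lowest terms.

step 1: -\frac{5}{24} - \frac{25}{4} e_{1} - \frac{13}{40} e_{2} - \frac{3}{2} e_{12}
step 2: -\frac{5}{9} - 17 e_{1} - \frac{13}{15} e_{2} - \frac{87}{25} e_{12}
Answer: -\frac{5}{9} - 17 e_{1} - \frac{13}{15} e_{2} - \frac{87}{25} e_{12}


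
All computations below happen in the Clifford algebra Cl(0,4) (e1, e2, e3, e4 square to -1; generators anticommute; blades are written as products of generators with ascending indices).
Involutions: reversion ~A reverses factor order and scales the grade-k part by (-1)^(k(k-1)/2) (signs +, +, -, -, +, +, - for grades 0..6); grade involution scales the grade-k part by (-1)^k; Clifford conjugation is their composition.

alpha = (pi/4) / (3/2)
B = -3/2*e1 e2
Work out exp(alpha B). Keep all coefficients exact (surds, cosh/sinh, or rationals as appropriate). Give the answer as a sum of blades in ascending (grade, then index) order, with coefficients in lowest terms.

B^2 = (-3/2)^2*(e1 e2)^2 = 9/4*(-1) = -9/4 (a basis 2-blade squares to minus the product of its generators' squares).
B^2 = -9/4 — the negative square puts this in the circular regime; l = 3/2, alpha*l = pi/4, so exp(alpha B) = cos(pi/4) + (sin(pi/4)/(3/2))*B = sqrt(2)/2 + (sqrt(2)/3)*B.
Answer: sqrt(2)/2 - sqrt(2)/2*e1 e2


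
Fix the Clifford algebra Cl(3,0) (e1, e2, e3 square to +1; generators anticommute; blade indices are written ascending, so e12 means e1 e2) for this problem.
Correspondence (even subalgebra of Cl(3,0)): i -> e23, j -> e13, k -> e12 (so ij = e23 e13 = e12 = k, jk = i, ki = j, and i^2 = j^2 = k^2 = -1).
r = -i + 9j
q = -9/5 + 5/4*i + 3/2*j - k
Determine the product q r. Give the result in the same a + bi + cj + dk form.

In blades: q = -9/5 - e12 + 3/2*e13 + 5/4*e23, r = 9*e13 - e23.
Distribute q over r term by term (generator squares from the signature, products reordered to ascending indices): (-9/5)*r = -81/5*e13 + 9/5*e23; (-e12)*r = e13 + 9*e23; (3/2*e13)*r = -27/2 + 3/2*e12; (5/4*e23)*r = 5/4 + 45/4*e12.
Sum: -49/4 + 51/4*e12 - 76/5*e13 + 54/5*e23; translating back through the correspondence:
Answer: -49/4 + 54/5*i - 76/5*j + 51/4*k


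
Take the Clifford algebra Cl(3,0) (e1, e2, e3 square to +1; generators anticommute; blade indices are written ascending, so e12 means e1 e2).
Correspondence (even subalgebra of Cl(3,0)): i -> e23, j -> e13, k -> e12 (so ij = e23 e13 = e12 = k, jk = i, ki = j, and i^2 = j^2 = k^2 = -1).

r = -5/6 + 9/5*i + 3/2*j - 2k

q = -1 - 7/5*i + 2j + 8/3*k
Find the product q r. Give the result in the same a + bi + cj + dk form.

In blades: q = -1 + 8/3*e12 + 2*e13 - 7/5*e23, r = -5/6 - 2*e12 + 3/2*e13 + 9/5*e23.
Distribute q over r term by term (generator squares from the signature, products reordered to ascending indices): (-1)*r = 5/6 + 2*e12 - 3/2*e13 - 9/5*e23; (8/3*e12)*r = 16/3 - 20/9*e12 + 24/5*e13 - 4*e23; (2*e13)*r = -3 - 18/5*e12 - 5/3*e13 - 4*e23; (-7/5*e23)*r = 63/25 - 21/10*e12 - 14/5*e13 + 7/6*e23.
Sum: 853/150 - 533/90*e12 - 7/6*e13 - 259/30*e23; translating back through the correspondence:
Answer: 853/150 - 259/30*i - 7/6*j - 533/90*k


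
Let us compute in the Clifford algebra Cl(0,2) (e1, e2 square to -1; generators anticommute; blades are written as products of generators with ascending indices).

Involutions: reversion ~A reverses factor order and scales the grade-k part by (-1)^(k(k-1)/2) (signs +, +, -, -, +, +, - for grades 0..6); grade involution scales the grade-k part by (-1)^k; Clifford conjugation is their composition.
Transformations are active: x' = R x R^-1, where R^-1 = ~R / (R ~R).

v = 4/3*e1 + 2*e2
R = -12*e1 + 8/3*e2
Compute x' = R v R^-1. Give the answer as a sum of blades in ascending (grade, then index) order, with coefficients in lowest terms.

~R = -12*e1 + 8/3*e2, and R ~R = -1360/9, so R^-1 = ~R / (-1360/9).
R v = 32/3 - 248/9*e1 e2
Answer: 92/255*e1 - 202/85*e2


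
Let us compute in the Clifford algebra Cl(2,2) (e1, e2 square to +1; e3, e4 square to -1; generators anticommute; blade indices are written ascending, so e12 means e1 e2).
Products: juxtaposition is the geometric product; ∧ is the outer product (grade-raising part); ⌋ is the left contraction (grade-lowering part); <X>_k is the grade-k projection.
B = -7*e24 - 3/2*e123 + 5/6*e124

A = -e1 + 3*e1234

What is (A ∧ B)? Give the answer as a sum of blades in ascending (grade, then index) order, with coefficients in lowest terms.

step 1: 7*e124
Answer: 7*e124


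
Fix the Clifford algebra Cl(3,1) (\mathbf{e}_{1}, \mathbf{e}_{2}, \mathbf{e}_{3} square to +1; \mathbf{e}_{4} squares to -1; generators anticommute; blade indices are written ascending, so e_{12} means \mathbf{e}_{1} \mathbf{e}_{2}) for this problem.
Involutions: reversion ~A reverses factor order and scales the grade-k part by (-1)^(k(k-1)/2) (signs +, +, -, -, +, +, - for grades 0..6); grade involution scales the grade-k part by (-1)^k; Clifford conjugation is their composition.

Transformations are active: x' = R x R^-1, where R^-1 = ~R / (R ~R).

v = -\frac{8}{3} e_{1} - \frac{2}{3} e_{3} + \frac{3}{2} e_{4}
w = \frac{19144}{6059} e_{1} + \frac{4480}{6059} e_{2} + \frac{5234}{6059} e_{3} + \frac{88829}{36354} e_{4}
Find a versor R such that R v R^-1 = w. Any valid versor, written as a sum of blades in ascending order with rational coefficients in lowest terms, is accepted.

Since q(v) = q(w) = \frac{191}{36}, the sum R = v + w = \frac{8960}{18177} e_{1} + \frac{4480}{6059} e_{2} + \frac{3584}{18177} e_{3} + \frac{71680}{18177} e_{4} does the job whenever invertible.
Answer: \frac{8960}{18177} e_{1} + \frac{4480}{6059} e_{2} + \frac{3584}{18177} e_{3} + \frac{71680}{18177} e_{4}


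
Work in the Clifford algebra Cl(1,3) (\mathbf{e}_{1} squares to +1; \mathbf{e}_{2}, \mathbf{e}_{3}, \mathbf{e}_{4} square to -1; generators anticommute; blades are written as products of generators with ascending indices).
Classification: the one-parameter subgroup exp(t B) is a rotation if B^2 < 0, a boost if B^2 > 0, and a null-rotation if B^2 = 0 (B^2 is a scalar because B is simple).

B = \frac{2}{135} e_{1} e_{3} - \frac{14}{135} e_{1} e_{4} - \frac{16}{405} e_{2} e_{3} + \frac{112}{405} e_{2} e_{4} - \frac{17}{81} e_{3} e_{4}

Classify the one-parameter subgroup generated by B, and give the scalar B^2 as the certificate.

B^2 term by term: the squares give (\frac{2}{135})^2*(e_{1} e_{3})^2 + (-\frac{14}{135})^2*(e_{1} e_{4})^2 + (-\frac{16}{405})^2*(e_{2} e_{3})^2 + (\frac{112}{405})^2*(e_{2} e_{4})^2 + (-\frac{17}{81})^2*(e_{3} e_{4})^2 = \frac{4}{18225}*(+1) + \frac{196}{18225}*(+1) + \frac{256}{164025}*(-1) + \frac{12544}{164025}*(-1) + \frac{289}{6561}*(-1) = -\frac{1}{9} (each basis 2-blade squares to minus the product of its generators' squares); cross terms between blades sharing an index anticommute and cancel; the commuting (index-disjoint) pairs give grade-4 terms 2*c*c'*(blade product), which cancel blade by blade — e_{1} e_{2} e_{3} e_{4}: -\frac{448}{54675} + \frac{448}{54675} = 0 — confirming B is simple. So B^2 = -\frac{1}{9}.
Answer: rotation, certificate B^2 = -\frac{1}{9}. Because -\frac{1}{9} is invariant under every versor sandwich, the classification follows from its sign alone.


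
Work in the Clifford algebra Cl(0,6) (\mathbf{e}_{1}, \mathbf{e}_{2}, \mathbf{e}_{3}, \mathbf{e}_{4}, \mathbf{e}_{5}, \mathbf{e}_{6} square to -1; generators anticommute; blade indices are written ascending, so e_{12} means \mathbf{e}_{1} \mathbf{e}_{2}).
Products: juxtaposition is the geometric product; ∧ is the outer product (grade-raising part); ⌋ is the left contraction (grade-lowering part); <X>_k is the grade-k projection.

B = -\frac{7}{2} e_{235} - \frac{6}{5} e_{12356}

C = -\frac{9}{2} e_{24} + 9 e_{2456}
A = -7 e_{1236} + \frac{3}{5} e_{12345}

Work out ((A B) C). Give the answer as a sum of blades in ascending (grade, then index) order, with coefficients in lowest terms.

step 1: -\frac{42}{5} e_{5} - \frac{21}{10} e_{14} + \frac{18}{25} e_{46} + \frac{49}{2} e_{156}
step 2: \frac{189}{20} e_{12} + \frac{162}{25} e_{25} - \frac{81}{25} e_{26} - \frac{441}{2} e_{124} + \frac{189}{5} e_{245} + \frac{378}{5} e_{246} - \frac{189}{10} e_{1256} - \frac{441}{4} e_{12456}
Answer: \frac{189}{20} e_{12} + \frac{162}{25} e_{25} - \frac{81}{25} e_{26} - \frac{441}{2} e_{124} + \frac{189}{5} e_{245} + \frac{378}{5} e_{246} - \frac{189}{10} e_{1256} - \frac{441}{4} e_{12456}


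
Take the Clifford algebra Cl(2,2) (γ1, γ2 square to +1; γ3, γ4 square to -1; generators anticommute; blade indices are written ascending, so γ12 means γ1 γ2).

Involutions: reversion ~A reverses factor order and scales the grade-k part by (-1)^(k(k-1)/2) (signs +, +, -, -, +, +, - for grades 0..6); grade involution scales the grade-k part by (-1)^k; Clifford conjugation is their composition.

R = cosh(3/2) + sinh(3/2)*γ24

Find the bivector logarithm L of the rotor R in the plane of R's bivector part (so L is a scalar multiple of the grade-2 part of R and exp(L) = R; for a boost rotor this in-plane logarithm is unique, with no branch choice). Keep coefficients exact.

The scalar part of R is cosh(3/2), giving the rapidity magnitude (cosh is even); the bivector part supplies orientation, its quotient by sinh of the rapidity is the plane, and L = rapidity * plane — unique in that plane, since flipping both signs leaves L unchanged.
Concretely: cosh(rapidity) = cosh(3/2) gives rapidity = ±3/2, and since rapidity/sinh(rapidity) is even the sign is immaterial: L = (rapidity/sinh(rapidity)) * <R>_2 = (3/(2*sinh(3/2))) * <R>_2.
Answer: 3/2*γ24


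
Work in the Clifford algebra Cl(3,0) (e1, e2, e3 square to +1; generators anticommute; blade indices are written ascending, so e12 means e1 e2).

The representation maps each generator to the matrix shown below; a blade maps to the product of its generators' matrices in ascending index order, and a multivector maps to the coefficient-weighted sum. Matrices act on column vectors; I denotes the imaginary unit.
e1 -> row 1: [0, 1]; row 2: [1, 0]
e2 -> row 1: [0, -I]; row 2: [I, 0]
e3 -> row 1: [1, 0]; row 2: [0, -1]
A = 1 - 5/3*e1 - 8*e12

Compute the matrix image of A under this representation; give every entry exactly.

Bivector images (products of the table entries): rho(e12) = rho(e1)rho(e2) = row 1: [I, 0]; row 2: [0, -I].
M = (1)*1 + (-5/3)*rho(e1) + (-8)*rho(e12), summed entrywise (1 is the identity matrix):
Answer: row 1: [1 - 8*I, -5/3]; row 2: [-5/3, 1 + 8*I]


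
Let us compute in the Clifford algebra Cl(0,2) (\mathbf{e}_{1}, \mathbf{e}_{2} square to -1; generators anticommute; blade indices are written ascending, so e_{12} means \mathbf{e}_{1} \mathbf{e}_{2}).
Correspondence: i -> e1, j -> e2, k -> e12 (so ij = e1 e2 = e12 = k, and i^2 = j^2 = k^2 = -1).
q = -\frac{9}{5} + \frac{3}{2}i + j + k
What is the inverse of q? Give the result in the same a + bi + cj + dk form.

In blades: q = -\frac{9}{5} + \frac{3}{2} e_{1} + e_{2} + e_{12}.
With qbar = -\frac{9}{5} - \frac{3}{2} e_{1} - e_{2} - e_{12} (scalar fixed, mapped units negated), q qbar = \frac{749}{100} (the sum of squared coefficients), so q^-1 = qbar / (\frac{749}{100}) = -\frac{180}{749} - \frac{150}{749} e_{1} - \frac{100}{749} e_{2} - \frac{100}{749} e_{12}; translating back:
Answer: -\frac{180}{749} - \frac{150}{749}i - \frac{100}{749}j - \frac{100}{749}k


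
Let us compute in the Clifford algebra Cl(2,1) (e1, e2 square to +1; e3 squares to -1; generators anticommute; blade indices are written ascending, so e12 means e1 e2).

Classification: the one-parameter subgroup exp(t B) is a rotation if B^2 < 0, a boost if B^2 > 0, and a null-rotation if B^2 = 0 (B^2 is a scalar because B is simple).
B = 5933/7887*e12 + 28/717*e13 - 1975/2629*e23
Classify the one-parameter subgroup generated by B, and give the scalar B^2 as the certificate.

B^2 term by term: the squares give (5933/7887)^2*(e12)^2 + (28/717)^2*(e13)^2 + (-1975/2629)^2*(e23)^2 = 35200489/62204769*(-1) + 784/514089*(+1) + 3900625/6911641*(+1) = 0 (each basis 2-blade squares to minus the product of its generators' squares); cross terms between blades sharing an index anticommute and cancel. So B^2 = 0.
Answer: null-rotation, certificate B^2 = 0. The invariant at work: B^2 = 0 is unchanged by conjugation, hence its sign classifies the subgroup whatever basis B is written in.


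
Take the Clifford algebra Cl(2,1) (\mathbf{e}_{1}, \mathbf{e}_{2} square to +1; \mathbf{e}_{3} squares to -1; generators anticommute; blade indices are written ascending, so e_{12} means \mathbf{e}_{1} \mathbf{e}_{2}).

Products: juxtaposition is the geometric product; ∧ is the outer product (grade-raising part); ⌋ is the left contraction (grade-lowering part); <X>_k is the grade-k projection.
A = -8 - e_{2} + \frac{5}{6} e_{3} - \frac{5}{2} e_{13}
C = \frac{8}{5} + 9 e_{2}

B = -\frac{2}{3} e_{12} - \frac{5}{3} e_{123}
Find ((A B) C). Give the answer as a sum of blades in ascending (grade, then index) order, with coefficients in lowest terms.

step 1: -\frac{2}{3} e_{1} - \frac{25}{6} e_{2} + \frac{121}{18} e_{12} - \frac{5}{3} e_{13} + \frac{5}{3} e_{23} + \frac{115}{9} e_{123}
step 2: -\frac{75}{2} + \frac{1783}{30} e_{1} - \frac{20}{3} e_{2} - 15 e_{3} + \frac{214}{45} e_{12} - \frac{353}{3} e_{13} + \frac{8}{3} e_{23} + \frac{319}{9} e_{123}
Answer: -\frac{75}{2} + \frac{1783}{30} e_{1} - \frac{20}{3} e_{2} - 15 e_{3} + \frac{214}{45} e_{12} - \frac{353}{3} e_{13} + \frac{8}{3} e_{23} + \frac{319}{9} e_{123}
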